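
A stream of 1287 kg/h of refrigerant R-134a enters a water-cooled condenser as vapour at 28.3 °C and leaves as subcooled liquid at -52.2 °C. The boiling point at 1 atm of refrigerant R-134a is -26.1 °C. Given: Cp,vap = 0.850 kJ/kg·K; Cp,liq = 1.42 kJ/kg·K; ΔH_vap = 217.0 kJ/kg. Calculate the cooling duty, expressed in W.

Q_c = 107000 W

vapour 28.3→-26.1 °C: -46.24 kJ/kg
condensation at -26.1 °C: -217 kJ/kg
liquid -26.1→-52.2 °C: -37.062 kJ/kg
Δh = -46.24 + -217 + -37.062 = -300.3 kJ/kg
Q = ṁ·Δh = 1287 kg/h × -300.3 kJ/kg = -386490 kJ/h
|Q| = 107.36 kW = 107360 W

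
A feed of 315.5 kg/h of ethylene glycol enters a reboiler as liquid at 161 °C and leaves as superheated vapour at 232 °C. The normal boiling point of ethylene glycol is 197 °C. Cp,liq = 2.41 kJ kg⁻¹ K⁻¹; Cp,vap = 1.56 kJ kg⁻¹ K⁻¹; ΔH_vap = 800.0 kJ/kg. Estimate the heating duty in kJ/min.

Q = 4950 kJ/min

liquid 161→197 °C: 86.76 kJ/kg
vaporisation at 197 °C: 800 kJ/kg
vapour 197→232 °C: 54.6 kJ/kg
Δh = 86.76 + 800 + 54.6 = 941.36 kJ/kg
Q = ṁ·Δh = 315.5 kg/h × 941.36 kJ/kg = 297000 kJ/h
|Q| = 82.5 kW = 4950 kJ/min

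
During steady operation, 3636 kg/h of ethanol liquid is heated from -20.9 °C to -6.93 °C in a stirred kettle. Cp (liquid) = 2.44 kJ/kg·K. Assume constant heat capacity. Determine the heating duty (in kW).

Q = 34.4 kW

Q = ṁ·Cp·ΔT = 3636 × 2.44 × (-6.93 − -20.9) = 123940 kJ/h
Converting: 123940 / 3600 s = 34.428 kW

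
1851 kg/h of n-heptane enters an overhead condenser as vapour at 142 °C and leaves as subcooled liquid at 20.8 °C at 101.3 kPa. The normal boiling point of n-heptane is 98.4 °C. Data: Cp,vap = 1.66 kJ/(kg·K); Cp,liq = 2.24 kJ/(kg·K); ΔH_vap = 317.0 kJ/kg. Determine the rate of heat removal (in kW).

vapour 142→98.4 °C: -72.376 kJ/kg
condensation at 98.4 °C: -317 kJ/kg
liquid 98.4→20.8 °C: -173.82 kJ/kg
Δh = -72.376 + -317 + -173.82 = -563.2 kJ/kg
Q = ṁ·Δh = 1851 kg/h × -563.2 kJ/kg = -1.0425e+06 kJ/h
|Q| = 289.58 kW

Q_c = 290 kW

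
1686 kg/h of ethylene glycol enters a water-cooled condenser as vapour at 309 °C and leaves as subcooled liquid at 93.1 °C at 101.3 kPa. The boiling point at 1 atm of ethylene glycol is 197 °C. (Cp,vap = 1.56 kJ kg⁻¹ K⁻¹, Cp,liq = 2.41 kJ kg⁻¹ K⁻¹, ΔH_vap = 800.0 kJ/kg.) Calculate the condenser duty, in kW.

Q_c = 574 kW

vapour 309→197 °C: -174.72 kJ/kg
condensation at 197 °C: -800 kJ/kg
liquid 197→93.1 °C: -250.4 kJ/kg
Δh = -174.72 + -800 + -250.4 = -1225.1 kJ/kg
Q = ṁ·Δh = 1686 kg/h × -1225.1 kJ/kg = -2.0656e+06 kJ/h
|Q| = 573.76 kW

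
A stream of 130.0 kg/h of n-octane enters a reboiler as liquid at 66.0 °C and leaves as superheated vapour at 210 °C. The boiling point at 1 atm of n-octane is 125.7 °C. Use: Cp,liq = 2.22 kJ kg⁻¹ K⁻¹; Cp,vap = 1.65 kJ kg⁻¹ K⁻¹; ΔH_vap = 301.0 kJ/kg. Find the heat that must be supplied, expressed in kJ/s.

Q = 20.7 kJ/s

liquid 66.0→125.7 °C: 132.53 kJ/kg
vaporisation at 125.7 °C: 301 kJ/kg
vapour 125.7→210 °C: 139.09 kJ/kg
Δh = 132.53 + 301 + 139.09 = 572.63 kJ/kg
Q = ṁ·Δh = 130.0 kg/h × 572.63 kJ/kg = 74442 kJ/h
|Q| = 20.678 kW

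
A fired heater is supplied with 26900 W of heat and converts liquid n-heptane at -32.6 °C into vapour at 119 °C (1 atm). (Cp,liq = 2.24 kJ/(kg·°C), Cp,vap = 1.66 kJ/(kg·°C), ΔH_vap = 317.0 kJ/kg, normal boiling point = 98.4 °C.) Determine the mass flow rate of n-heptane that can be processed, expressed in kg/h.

ṁ = 150 kg/h

Δh = 2.24×(98.4−-32.6) + 317.0 + 1.66×(119−98.4) = 644.64 kJ/kg
Q = 26900 W = 26.9 kJ/s = 96840 kJ/h
ṁ = Q/Δh = 96840 / 644.64 = 150.22 kg/h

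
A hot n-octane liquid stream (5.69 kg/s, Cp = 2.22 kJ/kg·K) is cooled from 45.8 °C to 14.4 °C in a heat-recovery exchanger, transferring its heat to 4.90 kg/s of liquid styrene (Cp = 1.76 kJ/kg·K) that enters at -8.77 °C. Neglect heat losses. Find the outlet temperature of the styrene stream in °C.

Heat released by hot stream: Q = 5.69 × 2.22 × (45.8 − 14.4) = 396.64 kJ/s
Energy balance on cold side (adiabatic exchanger): Q = ṁ_c·Cp_c·(T_c,out − T_c,in)
T_c,out = -8.77 + 396.64/(4.90 × 1.76) = 37.222 °C

T_c,out = 37.2 °C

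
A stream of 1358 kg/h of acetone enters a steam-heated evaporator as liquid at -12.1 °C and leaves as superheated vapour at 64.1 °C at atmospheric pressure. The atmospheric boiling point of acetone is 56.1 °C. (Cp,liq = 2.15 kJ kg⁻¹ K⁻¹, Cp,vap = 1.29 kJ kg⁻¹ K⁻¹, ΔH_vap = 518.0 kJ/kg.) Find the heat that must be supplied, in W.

Q = 255000 W

liquid -12.1→56.1 °C: 146.63 kJ/kg
vaporisation at 56.1 °C: 518 kJ/kg
vapour 56.1→64.1 °C: 10.32 kJ/kg
Δh = 146.63 + 518 + 10.32 = 674.95 kJ/kg
Q = ṁ·Δh = 1358 kg/h × 674.95 kJ/kg = 916580 kJ/h
|Q| = 254.61 kW = 254610 W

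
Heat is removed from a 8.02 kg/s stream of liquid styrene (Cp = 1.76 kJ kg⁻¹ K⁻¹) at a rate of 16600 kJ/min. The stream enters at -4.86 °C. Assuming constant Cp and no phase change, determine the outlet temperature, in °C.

Q = 16600 kJ/min = 276.67 kJ/s
ΔT = Q/(ṁ·Cp) = 276.67/(8.02×1.76) = 19.601 K
T_out = -4.86 − 19.601 = -24.461 °C

T_out = -24.5 °C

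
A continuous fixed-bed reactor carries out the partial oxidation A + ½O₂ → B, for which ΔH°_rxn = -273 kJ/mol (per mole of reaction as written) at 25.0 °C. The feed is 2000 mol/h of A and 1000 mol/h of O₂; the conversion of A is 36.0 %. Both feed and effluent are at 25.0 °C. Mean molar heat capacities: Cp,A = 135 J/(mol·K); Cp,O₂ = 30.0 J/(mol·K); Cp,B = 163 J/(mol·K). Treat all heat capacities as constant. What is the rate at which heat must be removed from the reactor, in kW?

Extent of reaction ξ = 0.360 × 2000 = 720 mol/h
Reaction term: ξ·ΔH°_rxn = 720 × -273 = -196560 kJ/h
Q = ΔH = -196560 kJ/h = -54.6 kW
Heat removed = 54.6 kW

Q_out = 54.6 kW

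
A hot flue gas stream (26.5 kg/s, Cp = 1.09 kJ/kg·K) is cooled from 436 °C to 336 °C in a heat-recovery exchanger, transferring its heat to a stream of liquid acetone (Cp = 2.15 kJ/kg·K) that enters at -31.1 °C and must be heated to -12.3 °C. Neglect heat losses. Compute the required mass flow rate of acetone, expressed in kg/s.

ṁ_c = 71.5 kg/s

Heat released by hot stream: Q = 26.5 × 1.09 × (436 − 336) = 2888.5 kJ/s
Energy balance on cold side (adiabatic exchanger): Q = ṁ_c·Cp_c·(T_c,out − T_c,in)
ṁ_c = 2888.5 / [2.15 × (-12.3 − -31.1)] = 71.462 kg/s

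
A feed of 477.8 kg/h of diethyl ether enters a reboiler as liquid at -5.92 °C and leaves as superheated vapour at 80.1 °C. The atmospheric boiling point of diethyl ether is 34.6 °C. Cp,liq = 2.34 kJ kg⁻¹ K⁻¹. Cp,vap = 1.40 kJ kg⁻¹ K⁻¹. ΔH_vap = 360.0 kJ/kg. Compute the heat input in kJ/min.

liquid -5.92→34.6 °C: 94.817 kJ/kg
vaporisation at 34.6 °C: 360 kJ/kg
vapour 34.6→80.1 °C: 63.7 kJ/kg
Δh = 94.817 + 360 + 63.7 = 518.52 kJ/kg
Q = ṁ·Δh = 477.8 kg/h × 518.52 kJ/kg = 247750 kJ/h
|Q| = 68.819 kW = 4129.1 kJ/min

Q = 4130 kJ/min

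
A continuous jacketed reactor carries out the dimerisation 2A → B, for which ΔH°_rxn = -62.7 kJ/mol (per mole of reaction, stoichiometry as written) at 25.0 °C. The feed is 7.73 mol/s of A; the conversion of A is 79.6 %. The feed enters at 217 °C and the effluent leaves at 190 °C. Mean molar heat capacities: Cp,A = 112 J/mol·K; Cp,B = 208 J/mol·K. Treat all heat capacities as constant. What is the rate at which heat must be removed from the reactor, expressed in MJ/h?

Extent of reaction ξ = 0.796 × 7.73 / 2 = 3.0765 mol/s
Reaction term: ξ·ΔH°_rxn = 3.0765 × -62.7 = -192.9 kJ/s
Sensible, feed 217→25 °C: -166.23 kJ/s
Outlet flows (mol/s): A 1.5769, B 3.0765
Sensible, products 25→190 °C: 134.73 kJ/s
Q = ΔH = -224.4 kJ/s = -224.4 kW
Heat removed = 807.83 MJ/h

Q_out = 808 MJ/h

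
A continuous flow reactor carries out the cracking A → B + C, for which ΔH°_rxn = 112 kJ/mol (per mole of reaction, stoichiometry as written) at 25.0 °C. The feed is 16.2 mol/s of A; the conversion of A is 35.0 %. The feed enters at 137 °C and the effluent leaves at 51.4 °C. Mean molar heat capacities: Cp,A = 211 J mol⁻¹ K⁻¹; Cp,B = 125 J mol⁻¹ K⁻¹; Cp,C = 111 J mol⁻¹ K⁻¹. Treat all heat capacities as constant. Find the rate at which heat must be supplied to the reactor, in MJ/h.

Extent of reaction ξ = 0.350 × 16.2 = 5.67 mol/s
Reaction term: ξ·ΔH°_rxn = 5.67 × 112 = 635.04 kJ/s
Sensible, feed 137→25 °C: -382.84 kJ/s
Outlet flows (mol/s): A 10.53, B 5.67, C 5.67
Sensible, products 25→51.4 °C: 93.983 kJ/s
Q = ΔH = 346.18 kJ/s = 346.18 kW
Heat supplied = 1246.3 MJ/h

Q_in = 1250 MJ/h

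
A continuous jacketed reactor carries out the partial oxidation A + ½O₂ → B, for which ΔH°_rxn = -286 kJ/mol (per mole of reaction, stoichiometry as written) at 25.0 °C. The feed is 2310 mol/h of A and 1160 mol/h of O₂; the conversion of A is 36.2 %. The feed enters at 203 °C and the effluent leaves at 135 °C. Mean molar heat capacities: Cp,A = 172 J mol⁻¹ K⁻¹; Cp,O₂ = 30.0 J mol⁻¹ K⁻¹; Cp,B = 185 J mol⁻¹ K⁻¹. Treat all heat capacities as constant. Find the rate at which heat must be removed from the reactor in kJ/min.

Q_out = 4480 kJ/min

Extent of reaction ξ = 0.362 × 2310 = 836.22 mol/h
Reaction term: ξ·ΔH°_rxn = 836.22 × -286 = -239160 kJ/h
Sensible, feed 203→25 °C: -76917 kJ/h
Outlet flows (mol/h): A 1473.8, O₂ 741.89, B 836.22
Sensible, products 25→135 °C: 47349 kJ/h
Q = ΔH = -268730 kJ/h = -74.646 kW
Heat removed = 4478.8 kJ/min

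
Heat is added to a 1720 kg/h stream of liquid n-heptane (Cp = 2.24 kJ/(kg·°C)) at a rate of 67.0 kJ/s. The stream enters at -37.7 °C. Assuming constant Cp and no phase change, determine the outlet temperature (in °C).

Q = 67.0 kJ/s = 241200 kJ/h
ΔT = Q/(ṁ·Cp) = 241200/(1720×2.24) = 62.604 K
T_out = -37.7 + 62.604 = 24.904 °C

T_out = 24.9 °C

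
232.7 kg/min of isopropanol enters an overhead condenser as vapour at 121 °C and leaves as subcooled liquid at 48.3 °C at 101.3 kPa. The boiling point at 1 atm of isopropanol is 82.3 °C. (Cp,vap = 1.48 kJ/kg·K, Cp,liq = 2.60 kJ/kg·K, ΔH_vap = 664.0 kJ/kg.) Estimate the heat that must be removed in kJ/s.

Q_c = 3140 kJ/s

vapour 121→82.3 °C: -57.276 kJ/kg
condensation at 82.3 °C: -664 kJ/kg
liquid 82.3→48.3 °C: -88.4 kJ/kg
Δh = -57.276 + -664 + -88.4 = -809.68 kJ/kg
Q = ṁ·Δh = 232.7 kg/min × -809.68 kJ/kg = -188410 kJ/min
|Q| = 3140.2 kW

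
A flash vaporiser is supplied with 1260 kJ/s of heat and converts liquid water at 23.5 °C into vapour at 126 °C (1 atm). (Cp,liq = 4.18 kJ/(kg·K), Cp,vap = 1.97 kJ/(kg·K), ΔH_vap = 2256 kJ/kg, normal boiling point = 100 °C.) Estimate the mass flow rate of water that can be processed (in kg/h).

ṁ = 1730 kg/h

Δh = 4.18×(100−23.5) + 2256 + 1.97×(126−100) = 2627 kJ/kg
Q = 1260 kJ/s = 1260 kJ/s = 4.536e+06 kJ/h
ṁ = Q/Δh = 4.536e+06 / 2627 = 1726.7 kg/h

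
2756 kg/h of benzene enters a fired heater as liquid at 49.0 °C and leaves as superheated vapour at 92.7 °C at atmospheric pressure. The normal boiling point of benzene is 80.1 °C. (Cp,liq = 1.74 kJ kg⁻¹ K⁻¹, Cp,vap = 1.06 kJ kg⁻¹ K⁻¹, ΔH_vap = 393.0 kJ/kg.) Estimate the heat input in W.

Q = 353000 W

liquid 49.0→80.1 °C: 54.114 kJ/kg
vaporisation at 80.1 °C: 393 kJ/kg
vapour 80.1→92.7 °C: 13.356 kJ/kg
Δh = 54.114 + 393 + 13.356 = 460.47 kJ/kg
Q = ṁ·Δh = 2756 kg/h × 460.47 kJ/kg = 1.2691e+06 kJ/h
|Q| = 352.52 kW = 352520 W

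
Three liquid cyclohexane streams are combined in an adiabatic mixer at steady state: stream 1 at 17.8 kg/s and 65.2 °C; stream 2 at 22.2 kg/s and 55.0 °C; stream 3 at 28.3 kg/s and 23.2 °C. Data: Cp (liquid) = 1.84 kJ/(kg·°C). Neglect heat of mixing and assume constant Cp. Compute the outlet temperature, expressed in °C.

T_out = 44.5 °C

Adiabatic, steady state ⇒ Σ ṁᵢCp,ᵢ(T_out − Tᵢ) = 0
Σ ṁᵢCp,ᵢTᵢ = 17.8×1.84×65.2 + 22.2×1.84×55.0 + 28.3×1.84×23.2 = 5590.1
Σ ṁᵢCp,ᵢ = 17.8×1.84 + 22.2×1.84 + 28.3×1.84 = 125.67
T_out = 5590.1 / 125.67 = 44.482 °C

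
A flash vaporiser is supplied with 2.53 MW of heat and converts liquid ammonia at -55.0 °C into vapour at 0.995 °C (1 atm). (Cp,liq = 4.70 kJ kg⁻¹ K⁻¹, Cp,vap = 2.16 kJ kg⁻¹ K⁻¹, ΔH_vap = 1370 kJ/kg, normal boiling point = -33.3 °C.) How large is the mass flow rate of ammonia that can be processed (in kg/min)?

ṁ = 98.2 kg/min

Δh = 4.70×(-33.3−-55.0) + 1370 + 2.16×(0.995−-33.3) = 1546.1 kJ/kg
Q = 2.53 MW = 2530 kJ/s = 151800 kJ/min
ṁ = Q/Δh = 151800 / 1546.1 = 98.185 kg/min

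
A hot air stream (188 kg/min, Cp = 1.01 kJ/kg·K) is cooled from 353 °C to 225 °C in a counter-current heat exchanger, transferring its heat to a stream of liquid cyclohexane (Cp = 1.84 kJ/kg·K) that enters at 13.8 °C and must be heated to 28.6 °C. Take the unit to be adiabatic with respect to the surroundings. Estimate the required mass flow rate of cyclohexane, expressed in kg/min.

ṁ_c = 893 kg/min

Heat released by hot stream: Q = 188 × 1.01 × (353 − 225) = 24305 kJ/min
Energy balance on cold side (adiabatic exchanger): Q = ṁ_c·Cp_c·(T_c,out − T_c,in)
ṁ_c = 24305 / [1.84 × (28.6 − 13.8)] = 892.5 kg/min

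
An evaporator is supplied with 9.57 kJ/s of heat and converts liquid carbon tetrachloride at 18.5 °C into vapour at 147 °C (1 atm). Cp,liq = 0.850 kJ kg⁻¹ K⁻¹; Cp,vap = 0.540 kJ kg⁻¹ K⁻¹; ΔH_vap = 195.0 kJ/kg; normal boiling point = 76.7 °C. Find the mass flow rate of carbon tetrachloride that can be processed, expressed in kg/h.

Δh = 0.850×(76.7−18.5) + 195.0 + 0.540×(147−76.7) = 282.43 kJ/kg
Q = 9.57 kJ/s = 9.57 kJ/s = 34452 kJ/h
ṁ = Q/Δh = 34452 / 282.43 = 121.98 kg/h

ṁ = 122 kg/h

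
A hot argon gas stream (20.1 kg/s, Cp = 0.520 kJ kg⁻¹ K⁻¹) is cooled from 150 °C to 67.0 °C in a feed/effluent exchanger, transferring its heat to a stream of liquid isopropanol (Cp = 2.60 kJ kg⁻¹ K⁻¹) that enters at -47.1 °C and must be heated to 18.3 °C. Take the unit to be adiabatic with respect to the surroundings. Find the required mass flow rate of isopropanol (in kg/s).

ṁ_c = 5.10 kg/s

Heat released by hot stream: Q = 20.1 × 0.520 × (150 − 67.0) = 867.52 kJ/s
Energy balance on cold side (adiabatic exchanger): Q = ṁ_c·Cp_c·(T_c,out − T_c,in)
ṁ_c = 867.52 / [2.60 × (18.3 − -47.1)] = 5.1018 kg/s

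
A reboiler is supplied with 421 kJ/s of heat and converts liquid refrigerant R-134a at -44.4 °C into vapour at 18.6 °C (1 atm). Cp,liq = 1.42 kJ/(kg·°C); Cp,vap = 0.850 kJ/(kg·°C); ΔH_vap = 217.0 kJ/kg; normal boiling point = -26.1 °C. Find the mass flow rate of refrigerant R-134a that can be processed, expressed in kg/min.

Δh = 1.42×(-26.1−-44.4) + 217.0 + 0.850×(18.6−-26.1) = 280.98 kJ/kg
Q = 421 kJ/s = 421 kJ/s = 25260 kJ/min
ṁ = Q/Δh = 25260 / 280.98 = 89.899 kg/min

ṁ = 89.9 kg/min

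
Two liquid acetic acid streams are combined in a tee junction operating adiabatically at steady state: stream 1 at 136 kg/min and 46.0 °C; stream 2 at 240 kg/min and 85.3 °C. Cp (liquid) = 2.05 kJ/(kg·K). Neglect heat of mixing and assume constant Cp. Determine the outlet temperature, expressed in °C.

T_out = 71.1 °C

Energy balance with Q = 0: Σ ṁᵢCp,ᵢ(T_out − Tᵢ) = 0
T_out = Σ ṁᵢCp,ᵢTᵢ / Σ ṁᵢCp,ᵢ
      = 54792 / 770.8 = 71.085 °C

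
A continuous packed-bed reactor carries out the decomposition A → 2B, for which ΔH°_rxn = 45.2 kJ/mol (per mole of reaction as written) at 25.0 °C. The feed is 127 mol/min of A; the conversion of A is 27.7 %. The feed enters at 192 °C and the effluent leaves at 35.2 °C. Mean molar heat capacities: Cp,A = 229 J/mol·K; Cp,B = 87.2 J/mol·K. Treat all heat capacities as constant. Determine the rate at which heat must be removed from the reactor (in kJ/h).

Extent of reaction ξ = 0.277 × 127 = 35.179 mol/min
Reaction term: ξ·ΔH°_rxn = 35.179 × 45.2 = 1590.1 kJ/min
Sensible, feed 192→25 °C: -4856.9 kJ/min
Outlet flows (mol/min): A 91.821, B 70.358
Sensible, products 25→35.2 °C: 277.05 kJ/min
Q = ΔH = -2989.7 kJ/min = -49.829 kW
Heat removed = 179380 kJ/h

Q_out = 179000 kJ/h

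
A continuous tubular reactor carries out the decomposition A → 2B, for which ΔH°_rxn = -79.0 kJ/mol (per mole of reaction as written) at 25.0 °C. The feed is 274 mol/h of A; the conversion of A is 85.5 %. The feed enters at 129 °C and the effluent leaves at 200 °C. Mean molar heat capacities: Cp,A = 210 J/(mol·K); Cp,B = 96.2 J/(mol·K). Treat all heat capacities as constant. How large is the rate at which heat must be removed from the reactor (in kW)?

Extent of reaction ξ = 0.855 × 274 = 234.27 mol/h
Reaction term: ξ·ΔH°_rxn = 234.27 × -79.0 = -18507 kJ/h
Sensible, feed 129→25 °C: -5984.2 kJ/h
Outlet flows (mol/h): A 39.73, B 468.54
Sensible, products 25→200 °C: 9347.9 kJ/h
Q = ΔH = -15144 kJ/h = -4.2065 kW
Heat removed = 4.2065 kW

Q_out = 4.21 kW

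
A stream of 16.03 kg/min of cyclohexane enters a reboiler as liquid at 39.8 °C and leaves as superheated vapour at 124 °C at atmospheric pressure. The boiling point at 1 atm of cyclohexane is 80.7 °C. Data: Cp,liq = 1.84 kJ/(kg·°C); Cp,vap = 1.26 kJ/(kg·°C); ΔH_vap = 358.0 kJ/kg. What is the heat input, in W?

Q = 130000 W

liquid 39.8→80.7 °C: 75.256 kJ/kg
vaporisation at 80.7 °C: 358 kJ/kg
vapour 80.7→124 °C: 54.558 kJ/kg
Δh = 75.256 + 358 + 54.558 = 487.81 kJ/kg
Q = ṁ·Δh = 16.03 kg/min × 487.81 kJ/kg = 7819.7 kJ/min
|Q| = 130.33 kW = 130330 W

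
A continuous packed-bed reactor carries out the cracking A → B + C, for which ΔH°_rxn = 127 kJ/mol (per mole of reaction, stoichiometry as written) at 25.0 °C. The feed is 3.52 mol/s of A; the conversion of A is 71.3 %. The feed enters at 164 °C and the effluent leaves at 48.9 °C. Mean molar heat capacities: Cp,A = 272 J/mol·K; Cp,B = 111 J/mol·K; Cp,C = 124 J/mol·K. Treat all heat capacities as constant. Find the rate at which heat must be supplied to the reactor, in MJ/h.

Extent of reaction ξ = 0.713 × 3.52 = 2.5098 mol/s
Reaction term: ξ·ΔH°_rxn = 2.5098 × 127 = 318.74 kJ/s
Sensible, feed 164→25 °C: -133.08 kJ/s
Outlet flows (mol/s): A 1.0102, B 2.5098, C 2.5098
Sensible, products 25→48.9 °C: 20.663 kJ/s
Q = ΔH = 206.32 kJ/s = 206.32 kW
Heat supplied = 742.75 MJ/h

Q_in = 743 MJ/h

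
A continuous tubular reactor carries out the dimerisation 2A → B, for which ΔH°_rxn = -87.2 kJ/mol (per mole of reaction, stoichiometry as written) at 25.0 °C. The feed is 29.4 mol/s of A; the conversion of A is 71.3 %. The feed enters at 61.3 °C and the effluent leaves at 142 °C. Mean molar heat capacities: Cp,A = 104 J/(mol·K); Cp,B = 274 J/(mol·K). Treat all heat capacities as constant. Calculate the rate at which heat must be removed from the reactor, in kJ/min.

Extent of reaction ξ = 0.713 × 29.4 / 2 = 10.481 mol/s
Reaction term: ξ·ΔH°_rxn = 10.481 × -87.2 = -913.95 kJ/s
Sensible, feed 61.3→25 °C: -110.99 kJ/s
Outlet flows (mol/s): A 8.4378, B 10.481
Sensible, products 25→142 °C: 438.67 kJ/s
Q = ΔH = -586.27 kJ/s = -586.27 kW
Heat removed = 35176 kJ/min

Q_out = 35200 kJ/min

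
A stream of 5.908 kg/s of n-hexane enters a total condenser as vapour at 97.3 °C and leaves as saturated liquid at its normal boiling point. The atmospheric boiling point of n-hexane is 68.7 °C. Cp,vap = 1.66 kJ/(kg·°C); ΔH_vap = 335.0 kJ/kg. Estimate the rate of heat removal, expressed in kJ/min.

vapour 97.3→68.7 °C: -47.476 kJ/kg
condensation at 68.7 °C: -335 kJ/kg
Δh = -47.476 + -335 = -382.48 kJ/kg
Q = ṁ·Δh = 5.908 kg/s × -382.48 kJ/kg = -2259.7 kJ/s
|Q| = 2259.7 kW = 135580 kJ/min

Q_c = 136000 kJ/min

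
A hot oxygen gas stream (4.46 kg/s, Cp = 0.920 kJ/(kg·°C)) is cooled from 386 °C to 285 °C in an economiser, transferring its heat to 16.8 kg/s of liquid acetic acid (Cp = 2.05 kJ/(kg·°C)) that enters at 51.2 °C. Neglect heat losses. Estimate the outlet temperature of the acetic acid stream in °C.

T_c,out = 63.2 °C

Heat released by hot stream: Q = 4.46 × 0.920 × (386 − 285) = 414.42 kJ/s
Energy balance on cold side (adiabatic exchanger): Q = ṁ_c·Cp_c·(T_c,out − T_c,in)
T_c,out = 51.2 + 414.42/(16.8 × 2.05) = 63.233 °C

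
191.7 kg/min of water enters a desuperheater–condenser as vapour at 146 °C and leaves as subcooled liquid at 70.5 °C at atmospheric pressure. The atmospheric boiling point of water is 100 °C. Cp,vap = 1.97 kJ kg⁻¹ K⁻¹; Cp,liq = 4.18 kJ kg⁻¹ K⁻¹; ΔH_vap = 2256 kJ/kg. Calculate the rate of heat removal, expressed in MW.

vapour 146→100 °C: -90.62 kJ/kg
condensation at 100 °C: -2256 kJ/kg
liquid 100→70.5 °C: -123.31 kJ/kg
Δh = -90.62 + -2256 + -123.31 = -2469.9 kJ/kg
Q = ṁ·Δh = 191.7 kg/min × -2469.9 kJ/kg = -473490 kJ/min
|Q| = 7891.4 kW = 7.8914 MW

Q_c = 7.89 MW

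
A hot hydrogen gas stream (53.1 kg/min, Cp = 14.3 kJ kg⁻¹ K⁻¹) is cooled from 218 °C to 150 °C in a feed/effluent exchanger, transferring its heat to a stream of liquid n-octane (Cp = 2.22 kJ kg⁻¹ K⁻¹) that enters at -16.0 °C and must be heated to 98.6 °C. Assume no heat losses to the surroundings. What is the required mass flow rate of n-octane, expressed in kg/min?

ṁ_c = 203 kg/min

Heat released by hot stream: Q = 53.1 × 14.3 × (218 − 150) = 51634 kJ/min
Energy balance on cold side (adiabatic exchanger): Q = ṁ_c·Cp_c·(T_c,out − T_c,in)
ṁ_c = 51634 / [2.22 × (98.6 − -16.0)] = 202.96 kg/min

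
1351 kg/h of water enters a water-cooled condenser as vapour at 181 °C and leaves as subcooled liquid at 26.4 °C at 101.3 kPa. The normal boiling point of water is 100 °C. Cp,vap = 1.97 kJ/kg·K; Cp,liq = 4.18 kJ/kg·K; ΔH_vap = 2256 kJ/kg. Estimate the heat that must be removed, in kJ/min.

Q_c = 61300 kJ/min

vapour 181→100 °C: -159.57 kJ/kg
condensation at 100 °C: -2256 kJ/kg
liquid 100→26.4 °C: -307.65 kJ/kg
Δh = -159.57 + -2256 + -307.65 = -2723.2 kJ/kg
Q = ṁ·Δh = 1351 kg/h × -2723.2 kJ/kg = -3.6791e+06 kJ/h
|Q| = 1022 kW = 61318 kJ/min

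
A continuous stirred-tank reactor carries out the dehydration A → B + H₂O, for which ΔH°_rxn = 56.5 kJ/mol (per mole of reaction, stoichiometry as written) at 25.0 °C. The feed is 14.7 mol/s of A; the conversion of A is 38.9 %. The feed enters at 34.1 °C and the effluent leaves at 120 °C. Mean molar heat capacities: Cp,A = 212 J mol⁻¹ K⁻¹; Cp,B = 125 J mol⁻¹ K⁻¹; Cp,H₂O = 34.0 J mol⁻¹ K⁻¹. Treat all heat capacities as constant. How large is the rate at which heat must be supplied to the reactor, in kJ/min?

Extent of reaction ξ = 0.389 × 14.7 = 5.7183 mol/s
Reaction term: ξ·ΔH°_rxn = 5.7183 × 56.5 = 323.08 kJ/s
Sensible, feed 34.1→25 °C: -28.359 kJ/s
Outlet flows (mol/s): A 8.9817, B 5.7183, H₂O 5.7183
Sensible, products 25→120 °C: 267.27 kJ/s
Q = ΔH = 561.99 kJ/s = 561.99 kW
Heat supplied = 33719 kJ/min

Q_in = 33700 kJ/min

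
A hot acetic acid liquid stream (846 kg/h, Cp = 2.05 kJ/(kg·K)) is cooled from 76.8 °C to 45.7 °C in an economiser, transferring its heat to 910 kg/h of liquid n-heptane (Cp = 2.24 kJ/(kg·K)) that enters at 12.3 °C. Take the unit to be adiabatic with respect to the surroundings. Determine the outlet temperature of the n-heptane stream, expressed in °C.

T_c,out = 38.8 °C

Heat released by hot stream: Q = 846 × 2.05 × (76.8 − 45.7) = 53937 kJ/h
Energy balance on cold side (adiabatic exchanger): Q = ṁ_c·Cp_c·(T_c,out − T_c,in)
T_c,out = 12.3 + 53937/(910 × 2.24) = 38.76 °C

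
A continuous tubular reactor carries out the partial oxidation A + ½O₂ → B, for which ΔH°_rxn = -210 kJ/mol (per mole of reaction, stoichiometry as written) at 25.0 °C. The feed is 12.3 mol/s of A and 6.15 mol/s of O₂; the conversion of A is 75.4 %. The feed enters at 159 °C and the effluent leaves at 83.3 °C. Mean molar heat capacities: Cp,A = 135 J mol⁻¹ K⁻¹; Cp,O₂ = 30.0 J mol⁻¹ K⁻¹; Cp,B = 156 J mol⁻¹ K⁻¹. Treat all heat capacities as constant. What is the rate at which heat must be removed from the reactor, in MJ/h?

Q_out = 7500 MJ/h

Extent of reaction ξ = 0.754 × 12.3 = 9.2742 mol/s
Reaction term: ξ·ΔH°_rxn = 9.2742 × -210 = -1947.6 kJ/s
Sensible, feed 159→25 °C: -247.23 kJ/s
Outlet flows (mol/s): A 3.0258, O₂ 1.5129, B 9.2742
Sensible, products 25→83.3 °C: 110.81 kJ/s
Q = ΔH = -2084 kJ/s = -2084 kW
Heat removed = 7502.4 MJ/h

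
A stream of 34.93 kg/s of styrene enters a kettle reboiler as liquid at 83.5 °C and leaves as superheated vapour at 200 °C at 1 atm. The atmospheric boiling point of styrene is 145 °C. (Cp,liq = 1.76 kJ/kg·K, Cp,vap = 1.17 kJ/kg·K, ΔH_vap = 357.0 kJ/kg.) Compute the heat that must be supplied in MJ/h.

Q = 66600 MJ/h

liquid 83.5→145 °C: 108.24 kJ/kg
vaporisation at 145 °C: 357 kJ/kg
vapour 145→200 °C: 64.35 kJ/kg
Δh = 108.24 + 357 + 64.35 = 529.59 kJ/kg
Q = ṁ·Δh = 34.93 kg/s × 529.59 kJ/kg = 18499 kJ/s
|Q| = 18499 kW = 66595 MJ/h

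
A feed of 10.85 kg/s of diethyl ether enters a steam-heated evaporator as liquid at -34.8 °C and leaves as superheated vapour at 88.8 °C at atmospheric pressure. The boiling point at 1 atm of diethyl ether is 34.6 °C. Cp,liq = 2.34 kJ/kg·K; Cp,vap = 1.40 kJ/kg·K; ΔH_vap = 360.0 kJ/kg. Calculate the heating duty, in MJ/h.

Q = 23400 MJ/h

liquid -34.8→34.6 °C: 162.4 kJ/kg
vaporisation at 34.6 °C: 360 kJ/kg
vapour 34.6→88.8 °C: 75.88 kJ/kg
Δh = 162.4 + 360 + 75.88 = 598.28 kJ/kg
Q = ṁ·Δh = 10.85 kg/s × 598.28 kJ/kg = 6491.3 kJ/s
|Q| = 6491.3 kW = 23369 MJ/h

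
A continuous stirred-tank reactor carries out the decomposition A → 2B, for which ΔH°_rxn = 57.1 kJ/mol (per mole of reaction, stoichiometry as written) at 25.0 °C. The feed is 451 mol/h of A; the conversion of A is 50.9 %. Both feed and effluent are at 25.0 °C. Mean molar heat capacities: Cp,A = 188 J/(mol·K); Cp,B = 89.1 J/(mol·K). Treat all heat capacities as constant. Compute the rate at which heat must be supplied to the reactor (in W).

Q_in = 3640 W

Extent of reaction ξ = 0.509 × 451 = 229.56 mol/h
Reaction term: ξ·ΔH°_rxn = 229.56 × 57.1 = 13108 kJ/h
Q = ΔH = 13108 kJ/h = 3.6411 kW
Heat supplied = 3641.1 W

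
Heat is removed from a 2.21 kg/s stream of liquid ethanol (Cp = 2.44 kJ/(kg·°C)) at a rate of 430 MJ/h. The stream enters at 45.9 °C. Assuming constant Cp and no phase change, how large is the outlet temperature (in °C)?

T_out = 23.7 °C

Q = 430 MJ/h = 119.44 kJ/s
ΔT = Q/(ṁ·Cp) = 119.44/(2.21×2.44) = 22.151 K
T_out = 45.9 − 22.151 = 23.749 °C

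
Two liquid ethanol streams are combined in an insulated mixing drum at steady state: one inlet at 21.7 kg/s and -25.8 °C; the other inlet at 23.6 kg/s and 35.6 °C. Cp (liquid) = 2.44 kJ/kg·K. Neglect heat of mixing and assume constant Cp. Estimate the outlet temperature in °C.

T_out = 6.19 °C

Adiabatic, steady state ⇒ Σ ṁᵢCp,ᵢ(T_out − Tᵢ) = 0
Σ ṁᵢCp,ᵢTᵢ = 21.7×2.44×-25.8 + 23.6×2.44×35.6 = 683.93
Σ ṁᵢCp,ᵢ = 21.7×2.44 + 23.6×2.44 = 110.53
T_out = 683.93 / 110.53 = 6.1876 °C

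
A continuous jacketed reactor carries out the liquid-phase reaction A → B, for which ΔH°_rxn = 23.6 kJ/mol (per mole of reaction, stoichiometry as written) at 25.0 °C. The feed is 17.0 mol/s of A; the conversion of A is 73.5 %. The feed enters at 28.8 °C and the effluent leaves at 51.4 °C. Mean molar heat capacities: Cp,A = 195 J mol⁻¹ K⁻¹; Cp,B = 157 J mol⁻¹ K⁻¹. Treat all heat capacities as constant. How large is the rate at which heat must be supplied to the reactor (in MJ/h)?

Extent of reaction ξ = 0.735 × 17.0 = 12.495 mol/s
Reaction term: ξ·ΔH°_rxn = 12.495 × 23.6 = 294.88 kJ/s
Sensible, feed 28.8→25 °C: -12.597 kJ/s
Outlet flows (mol/s): A 4.505, B 12.495
Sensible, products 25→51.4 °C: 74.981 kJ/s
Q = ΔH = 357.27 kJ/s = 357.27 kW
Heat supplied = 1286.2 MJ/h

Q_in = 1290 MJ/h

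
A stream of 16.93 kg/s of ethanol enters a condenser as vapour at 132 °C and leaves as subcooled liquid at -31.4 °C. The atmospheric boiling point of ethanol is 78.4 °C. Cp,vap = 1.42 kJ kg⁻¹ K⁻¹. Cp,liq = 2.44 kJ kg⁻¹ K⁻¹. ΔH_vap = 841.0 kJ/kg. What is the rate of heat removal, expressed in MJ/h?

Q_c = 72200 MJ/h

vapour 132→78.4 °C: -76.112 kJ/kg
condensation at 78.4 °C: -841 kJ/kg
liquid 78.4→-31.4 °C: -267.91 kJ/kg
Δh = -76.112 + -841 + -267.91 = -1185 kJ/kg
Q = ṁ·Δh = 16.93 kg/s × -1185 kJ/kg = -20062 kJ/s
|Q| = 20062 kW = 72225 MJ/h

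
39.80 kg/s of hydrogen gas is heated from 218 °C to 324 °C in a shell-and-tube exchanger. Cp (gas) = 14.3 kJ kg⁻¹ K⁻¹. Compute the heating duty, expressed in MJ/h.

Q = ṁ·Cp·ΔT = 39.80 × 14.3 × (324 − 218) = 60329 kJ/s
Heating duty = 217180 MJ/h

Q = 217000 MJ/h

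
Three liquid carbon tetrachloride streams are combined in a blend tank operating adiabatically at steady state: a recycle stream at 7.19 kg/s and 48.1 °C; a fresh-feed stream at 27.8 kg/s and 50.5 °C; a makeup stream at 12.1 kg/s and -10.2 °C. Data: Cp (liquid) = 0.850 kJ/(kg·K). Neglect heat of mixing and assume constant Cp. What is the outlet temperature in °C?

No heat crosses the boundary, so H_out = H_in.
T_out = Σ ṁᵢCp,ᵢTᵢ / Σ ṁᵢCp,ᵢ
      = 1382.4 / 40.026 = 34.536 °C

T_out = 34.5 °C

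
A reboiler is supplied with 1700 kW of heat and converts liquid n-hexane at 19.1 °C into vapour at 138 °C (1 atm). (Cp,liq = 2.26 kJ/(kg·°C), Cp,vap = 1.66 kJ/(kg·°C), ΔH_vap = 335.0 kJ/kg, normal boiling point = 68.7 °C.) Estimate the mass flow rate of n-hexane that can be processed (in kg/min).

ṁ = 181 kg/min

Δh = 2.26×(68.7−19.1) + 335.0 + 1.66×(138−68.7) = 562.13 kJ/kg
Q = 1700 kW = 1700 kJ/s = 102000 kJ/min
ṁ = Q/Δh = 102000 / 562.13 = 181.45 kg/min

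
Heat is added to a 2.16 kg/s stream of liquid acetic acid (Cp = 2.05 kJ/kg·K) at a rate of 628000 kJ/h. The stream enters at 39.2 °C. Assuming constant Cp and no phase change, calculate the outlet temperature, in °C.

Q = 628000 kJ/h = 174.44 kJ/s
ΔT = Q/(ṁ·Cp) = 174.44/(2.16×2.05) = 39.396 K
T_out = 39.2 + 39.396 = 78.596 °C

T_out = 78.6 °C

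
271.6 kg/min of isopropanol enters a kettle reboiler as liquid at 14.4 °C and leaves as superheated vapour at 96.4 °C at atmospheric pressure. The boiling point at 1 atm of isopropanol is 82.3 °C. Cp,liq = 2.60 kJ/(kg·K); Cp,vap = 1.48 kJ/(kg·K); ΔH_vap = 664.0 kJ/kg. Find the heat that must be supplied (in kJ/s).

Q = 3900 kJ/s

liquid 14.4→82.3 °C: 176.54 kJ/kg
vaporisation at 82.3 °C: 664 kJ/kg
vapour 82.3→96.4 °C: 20.868 kJ/kg
Δh = 176.54 + 664 + 20.868 = 861.41 kJ/kg
Q = ṁ·Δh = 271.6 kg/min × 861.41 kJ/kg = 233960 kJ/min
|Q| = 3899.3 kW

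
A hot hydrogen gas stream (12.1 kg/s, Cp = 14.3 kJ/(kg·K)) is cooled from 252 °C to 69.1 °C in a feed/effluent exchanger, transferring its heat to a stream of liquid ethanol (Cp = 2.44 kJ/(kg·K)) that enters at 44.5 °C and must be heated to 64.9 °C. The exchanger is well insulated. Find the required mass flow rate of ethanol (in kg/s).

ṁ_c = 636 kg/s

Heat released by hot stream: Q = 12.1 × 14.3 × (252 − 69.1) = 31647 kJ/s
Energy balance on cold side (adiabatic exchanger): Q = ṁ_c·Cp_c·(T_c,out − T_c,in)
ṁ_c = 31647 / [2.44 × (64.9 − 44.5)] = 635.79 kg/s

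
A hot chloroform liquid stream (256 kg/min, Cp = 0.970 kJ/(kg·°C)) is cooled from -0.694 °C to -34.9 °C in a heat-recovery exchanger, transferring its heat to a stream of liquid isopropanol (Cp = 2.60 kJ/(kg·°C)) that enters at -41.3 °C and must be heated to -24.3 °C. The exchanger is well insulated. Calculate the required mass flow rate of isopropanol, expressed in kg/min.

ṁ_c = 192 kg/min

Heat released by hot stream: Q = 256 × 0.970 × (-0.694 − -34.9) = 8494 kJ/min
Energy balance on cold side (adiabatic exchanger): Q = ṁ_c·Cp_c·(T_c,out − T_c,in)
ṁ_c = 8494 / [2.60 × (-24.3 − -41.3)] = 192.17 kg/min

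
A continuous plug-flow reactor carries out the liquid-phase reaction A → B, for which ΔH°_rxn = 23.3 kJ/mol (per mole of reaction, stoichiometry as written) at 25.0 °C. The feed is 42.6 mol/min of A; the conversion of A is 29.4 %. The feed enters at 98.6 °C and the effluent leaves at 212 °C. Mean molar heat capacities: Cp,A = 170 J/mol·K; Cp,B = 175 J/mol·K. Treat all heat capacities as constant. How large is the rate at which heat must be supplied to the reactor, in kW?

Extent of reaction ξ = 0.294 × 42.6 = 12.524 mol/min
Reaction term: ξ·ΔH°_rxn = 12.524 × 23.3 = 291.82 kJ/min
Sensible, feed 98.6→25 °C: -533.01 kJ/min
Outlet flows (mol/min): A 30.076, B 12.524
Sensible, products 25→212 °C: 1366 kJ/min
Q = ΔH = 1124.8 kJ/min = 18.746 kW
Heat supplied = 18.746 kW

Q_in = 18.7 kW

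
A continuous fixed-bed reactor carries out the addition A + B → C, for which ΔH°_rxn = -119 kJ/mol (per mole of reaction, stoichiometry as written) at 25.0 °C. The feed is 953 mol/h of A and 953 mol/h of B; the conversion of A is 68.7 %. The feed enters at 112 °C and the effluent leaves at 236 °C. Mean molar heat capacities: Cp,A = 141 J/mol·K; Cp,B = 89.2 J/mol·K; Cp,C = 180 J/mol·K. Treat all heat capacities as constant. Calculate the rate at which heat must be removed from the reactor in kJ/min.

Extent of reaction ξ = 0.687 × 953 = 654.71 mol/h
Reaction term: ξ·ΔH°_rxn = 654.71 × -119 = -77911 kJ/h
Sensible, feed 112→25 °C: -19086 kJ/h
Outlet flows (mol/h): A 298.29, B 298.29, C 654.71
Sensible, products 25→236 °C: 39354 kJ/h
Q = ΔH = -57642 kJ/h = -16.012 kW
Heat removed = 960.7 kJ/min

Q_out = 961 kJ/min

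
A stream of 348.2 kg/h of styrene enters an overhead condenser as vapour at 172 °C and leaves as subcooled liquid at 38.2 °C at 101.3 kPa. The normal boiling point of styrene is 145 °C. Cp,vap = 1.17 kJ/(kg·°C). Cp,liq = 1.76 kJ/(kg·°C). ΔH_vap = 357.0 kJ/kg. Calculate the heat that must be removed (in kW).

vapour 172→145 °C: -31.59 kJ/kg
condensation at 145 °C: -357 kJ/kg
liquid 145→38.2 °C: -187.97 kJ/kg
Δh = -31.59 + -357 + -187.97 = -576.56 kJ/kg
Q = ṁ·Δh = 348.2 kg/h × -576.56 kJ/kg = -200760 kJ/h
|Q| = 55.766 kW

Q_c = 55.8 kW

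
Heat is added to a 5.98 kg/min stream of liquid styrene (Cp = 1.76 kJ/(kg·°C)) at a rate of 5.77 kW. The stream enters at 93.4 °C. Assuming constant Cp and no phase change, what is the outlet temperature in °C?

T_out = 126 °C

Q = 5.77 kW = 346.2 kJ/min
ΔT = Q/(ṁ·Cp) = 346.2/(5.98×1.76) = 32.894 K
T_out = 93.4 + 32.894 = 126.29 °C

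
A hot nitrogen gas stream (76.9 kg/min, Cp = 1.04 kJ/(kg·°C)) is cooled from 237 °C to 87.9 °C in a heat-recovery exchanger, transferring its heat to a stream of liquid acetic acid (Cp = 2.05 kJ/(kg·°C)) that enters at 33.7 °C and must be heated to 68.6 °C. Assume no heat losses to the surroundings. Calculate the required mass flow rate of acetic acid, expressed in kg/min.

ṁ_c = 167 kg/min

Heat released by hot stream: Q = 76.9 × 1.04 × (237 − 87.9) = 11924 kJ/min
Energy balance on cold side (adiabatic exchanger): Q = ṁ_c·Cp_c·(T_c,out − T_c,in)
ṁ_c = 11924 / [2.05 × (68.6 − 33.7)] = 166.67 kg/min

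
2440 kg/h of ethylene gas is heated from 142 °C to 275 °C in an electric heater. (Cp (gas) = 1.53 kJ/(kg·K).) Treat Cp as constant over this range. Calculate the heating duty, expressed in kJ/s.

Q = 138 kJ/s

Q = ṁ·Cp·ΔT = 2440 × 1.53 × (275 − 142) = 496520 kJ/h
Converting: 496520 / 3600 s = 137.92 kW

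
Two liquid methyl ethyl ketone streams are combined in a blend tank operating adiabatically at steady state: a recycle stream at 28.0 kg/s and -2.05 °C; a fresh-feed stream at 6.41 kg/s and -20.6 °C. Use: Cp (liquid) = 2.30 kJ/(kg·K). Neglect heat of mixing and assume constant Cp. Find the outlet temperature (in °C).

T_out = -5.51 °C

Adiabatic, steady state ⇒ Σ ṁᵢCp,ᵢ(T_out − Tᵢ) = 0
Σ ṁᵢCp,ᵢTᵢ = 28.0×2.30×-2.05 + 6.41×2.30×-20.6 = -435.73
Σ ṁᵢCp,ᵢ = 28.0×2.30 + 6.41×2.30 = 79.143
T_out = -435.73 / 79.143 = -5.5056 °C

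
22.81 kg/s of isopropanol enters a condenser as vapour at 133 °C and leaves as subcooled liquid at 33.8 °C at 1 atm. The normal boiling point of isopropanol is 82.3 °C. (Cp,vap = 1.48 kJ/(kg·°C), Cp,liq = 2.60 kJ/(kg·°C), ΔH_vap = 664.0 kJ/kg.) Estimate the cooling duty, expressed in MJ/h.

Q_c = 71000 MJ/h

vapour 133→82.3 °C: -75.036 kJ/kg
condensation at 82.3 °C: -664 kJ/kg
liquid 82.3→33.8 °C: -126.1 kJ/kg
Δh = -75.036 + -664 + -126.1 = -865.14 kJ/kg
Q = ṁ·Δh = 22.81 kg/s × -865.14 kJ/kg = -19734 kJ/s
|Q| = 19734 kW = 71042 MJ/h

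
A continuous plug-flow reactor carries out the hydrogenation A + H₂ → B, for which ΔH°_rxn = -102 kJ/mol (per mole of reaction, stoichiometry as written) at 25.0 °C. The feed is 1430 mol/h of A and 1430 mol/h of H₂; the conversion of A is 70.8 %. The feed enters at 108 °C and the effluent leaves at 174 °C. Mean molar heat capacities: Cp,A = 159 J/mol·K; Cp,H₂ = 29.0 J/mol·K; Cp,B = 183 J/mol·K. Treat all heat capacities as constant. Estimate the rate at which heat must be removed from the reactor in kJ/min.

Q_out = 1440 kJ/min

Extent of reaction ξ = 0.708 × 1430 = 1012.4 mol/h
Reaction term: ξ·ΔH°_rxn = 1012.4 × -102 = -103270 kJ/h
Sensible, feed 108→25 °C: -22314 kJ/h
Outlet flows (mol/h): A 417.56, H₂ 417.56, B 1012.4
Sensible, products 25→174 °C: 39303 kJ/h
Q = ΔH = -86280 kJ/h = -23.967 kW
Heat removed = 1438 kJ/min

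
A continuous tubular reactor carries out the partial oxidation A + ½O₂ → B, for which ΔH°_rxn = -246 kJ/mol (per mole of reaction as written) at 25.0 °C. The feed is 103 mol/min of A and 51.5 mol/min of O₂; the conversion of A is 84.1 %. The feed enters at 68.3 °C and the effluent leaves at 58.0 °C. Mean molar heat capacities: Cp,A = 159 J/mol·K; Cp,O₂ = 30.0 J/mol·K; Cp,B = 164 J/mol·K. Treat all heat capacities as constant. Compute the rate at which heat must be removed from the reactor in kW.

Q_out = 359 kW

Extent of reaction ξ = 0.841 × 103 = 86.623 mol/min
Reaction term: ξ·ΔH°_rxn = 86.623 × -246 = -21309 kJ/min
Sensible, feed 68.3→25 °C: -776.02 kJ/min
Outlet flows (mol/min): A 16.377, O₂ 8.1885, B 86.623
Sensible, products 25→58.0 °C: 562.84 kJ/min
Q = ΔH = -21522 kJ/min = -358.71 kW
Heat removed = 358.71 kW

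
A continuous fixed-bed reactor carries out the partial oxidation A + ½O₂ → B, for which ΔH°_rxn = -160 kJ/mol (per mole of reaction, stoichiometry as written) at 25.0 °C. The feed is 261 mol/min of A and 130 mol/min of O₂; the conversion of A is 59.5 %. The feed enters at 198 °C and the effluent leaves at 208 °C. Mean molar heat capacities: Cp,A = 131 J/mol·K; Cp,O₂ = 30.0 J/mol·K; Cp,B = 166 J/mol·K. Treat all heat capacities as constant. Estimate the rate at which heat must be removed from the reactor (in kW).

Q_out = 398 kW

Extent of reaction ξ = 0.595 × 261 = 155.29 mol/min
Reaction term: ξ·ΔH°_rxn = 155.29 × -160 = -24847 kJ/min
Sensible, feed 198→25 °C: -6589.7 kJ/min
Outlet flows (mol/min): A 105.71, O₂ 52.353, B 155.29
Sensible, products 25→208 °C: 7539 kJ/min
Q = ΔH = -23898 kJ/min = -398.3 kW
Heat removed = 398.3 kW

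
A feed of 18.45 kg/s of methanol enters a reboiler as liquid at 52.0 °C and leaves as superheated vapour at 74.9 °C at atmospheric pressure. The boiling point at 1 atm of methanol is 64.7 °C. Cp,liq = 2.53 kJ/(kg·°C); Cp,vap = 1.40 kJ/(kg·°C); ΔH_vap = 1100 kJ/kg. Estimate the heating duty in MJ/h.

Q = 76100 MJ/h

liquid 52.0→64.7 °C: 32.131 kJ/kg
vaporisation at 64.7 °C: 1100 kJ/kg
vapour 64.7→74.9 °C: 14.28 kJ/kg
Δh = 32.131 + 1100 + 14.28 = 1146.4 kJ/kg
Q = ṁ·Δh = 18.45 kg/s × 1146.4 kJ/kg = 21151 kJ/s
|Q| = 21151 kW = 76145 MJ/h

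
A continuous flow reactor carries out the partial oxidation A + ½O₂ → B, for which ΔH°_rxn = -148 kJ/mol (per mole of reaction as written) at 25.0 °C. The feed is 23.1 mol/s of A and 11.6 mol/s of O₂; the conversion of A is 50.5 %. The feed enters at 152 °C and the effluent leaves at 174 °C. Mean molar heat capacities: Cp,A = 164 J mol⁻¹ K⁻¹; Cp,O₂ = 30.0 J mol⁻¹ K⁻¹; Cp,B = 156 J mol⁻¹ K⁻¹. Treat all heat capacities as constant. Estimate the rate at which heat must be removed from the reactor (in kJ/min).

Extent of reaction ξ = 0.505 × 23.1 = 11.666 mol/s
Reaction term: ξ·ΔH°_rxn = 11.666 × -148 = -1726.5 kJ/s
Sensible, feed 152→25 °C: -525.32 kJ/s
Outlet flows (mol/s): A 11.434, O₂ 5.7672, B 11.666
Sensible, products 25→174 °C: 576.35 kJ/s
Q = ΔH = -1675.5 kJ/s = -1675.5 kW
Heat removed = 100530 kJ/min

Q_out = 101000 kJ/min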